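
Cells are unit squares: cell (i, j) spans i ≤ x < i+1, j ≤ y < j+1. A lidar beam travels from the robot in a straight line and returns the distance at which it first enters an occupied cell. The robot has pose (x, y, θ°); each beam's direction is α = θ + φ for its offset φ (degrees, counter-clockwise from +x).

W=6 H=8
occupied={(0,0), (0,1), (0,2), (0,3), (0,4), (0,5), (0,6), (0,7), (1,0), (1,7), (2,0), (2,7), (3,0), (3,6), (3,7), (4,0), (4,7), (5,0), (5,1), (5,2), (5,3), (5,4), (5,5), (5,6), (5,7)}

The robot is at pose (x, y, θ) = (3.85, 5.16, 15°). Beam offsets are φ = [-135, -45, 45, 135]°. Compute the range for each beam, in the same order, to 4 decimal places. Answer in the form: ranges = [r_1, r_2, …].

beam 1: φ=-135°, α=240°
  direction (-0.5000, -0.8660); cell (3,5); t to first gridline: x 1.7000, y 0.1848 (then +2.0000 / +1.1547)
    (3,4) via y @ 0.1848
    (3,3) via y @ 1.3395
    (2,3) via x @ 1.7000
    (2,2) via y @ 2.4942
    (2,1) via y @ 3.6489
    (1,1) via x @ 3.7000
    (1,0) via y @ 4.8036  # hit
  → r_1 = 4.8036
beam 2: φ=-45°, α=330°
  direction (0.8660, -0.5000); cell (3,5); t to first gridline: x 0.1732, y 0.3200 (then +1.1547 / +2.0000)
    (4,5) via x @ 0.1732
    (4,4) via y @ 0.3200
    (5,4) via x @ 1.3279  # hit
  → r_2 = 1.3279
beam 3: φ=45°, α=60°
  direction (0.5000, 0.8660); cell (3,5); t to first gridline: x 0.3000, y 0.9699 (then +2.0000 / +1.1547)
    (4,5) via x @ 0.3000
    (4,6) via y @ 0.9699
    (4,7) via y @ 2.1246  # hit
  → r_3 = 2.1246
beam 4: φ=135°, α=150°
  direction (-0.8660, 0.5000); cell (3,5); t to first gridline: x 0.9815, y 1.6800 (then +1.1547 / +2.0000)
    (2,5) via x @ 0.9815
    (2,6) via y @ 1.6800
    (1,6) via x @ 2.1362
    (0,6) via x @ 3.2909  # hit
  → r_4 = 3.2909

ranges = [4.8036, 1.3279, 2.1246, 3.2909]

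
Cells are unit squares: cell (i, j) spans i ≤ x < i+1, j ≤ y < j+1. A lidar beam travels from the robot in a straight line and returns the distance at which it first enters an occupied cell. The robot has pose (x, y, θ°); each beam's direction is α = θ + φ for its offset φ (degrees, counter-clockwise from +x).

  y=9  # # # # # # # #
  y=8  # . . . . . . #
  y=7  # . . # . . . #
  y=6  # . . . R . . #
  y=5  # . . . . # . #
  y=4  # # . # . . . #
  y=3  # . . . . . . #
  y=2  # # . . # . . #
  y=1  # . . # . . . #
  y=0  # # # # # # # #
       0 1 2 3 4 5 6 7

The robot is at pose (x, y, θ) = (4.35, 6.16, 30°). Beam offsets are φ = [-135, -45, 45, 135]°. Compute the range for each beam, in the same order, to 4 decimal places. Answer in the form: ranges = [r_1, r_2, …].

ranges = [1.3523, 0.6729, 2.9402, 3.4682]

beam 1: φ=-135°, α=255°
  d=(-0.2588,-0.9659)  start (4,6)  tX=1.3523 tY=0.1656  stride 1/|dx|=3.8637 1/|dy|=1.0353
    cross y-line → (4,5), t=0.1656
    cross y-line → (4,4), t=1.2009
    cross x-line → (3,4), t=1.3523 (wall)
  → r_1 = 1.3523
beam 2: φ=-45°, α=345°
  d=(0.9659,-0.2588)  start (4,6)  tX=0.6729 tY=0.6182  stride 1/|dx|=1.0353 1/|dy|=3.8637
    cross y-line → (4,5), t=0.6182
    cross x-line → (5,5), t=0.6729 (wall)
  → r_2 = 0.6729
beam 3: φ=45°, α=75°
  d=(0.2588,0.9659)  start (4,6)  tX=2.5114 tY=0.8696  stride 1/|dx|=3.8637 1/|dy|=1.0353
    cross y-line → (4,7), t=0.8696
    cross y-line → (4,8), t=1.9049
    cross x-line → (5,8), t=2.5114
    cross y-line → (5,9), t=2.9402 (wall)
  → r_3 = 2.9402
beam 4: φ=135°, α=165°
  d=(-0.9659,0.2588)  start (4,6)  tX=0.3623 tY=3.2455  stride 1/|dx|=1.0353 1/|dy|=3.8637
    cross x-line → (3,6), t=0.3623
    cross x-line → (2,6), t=1.3976
    cross x-line → (1,6), t=2.4329
    cross y-line → (1,7), t=3.2455
    cross x-line → (0,7), t=3.4682 (wall)
  → r_4 = 3.4682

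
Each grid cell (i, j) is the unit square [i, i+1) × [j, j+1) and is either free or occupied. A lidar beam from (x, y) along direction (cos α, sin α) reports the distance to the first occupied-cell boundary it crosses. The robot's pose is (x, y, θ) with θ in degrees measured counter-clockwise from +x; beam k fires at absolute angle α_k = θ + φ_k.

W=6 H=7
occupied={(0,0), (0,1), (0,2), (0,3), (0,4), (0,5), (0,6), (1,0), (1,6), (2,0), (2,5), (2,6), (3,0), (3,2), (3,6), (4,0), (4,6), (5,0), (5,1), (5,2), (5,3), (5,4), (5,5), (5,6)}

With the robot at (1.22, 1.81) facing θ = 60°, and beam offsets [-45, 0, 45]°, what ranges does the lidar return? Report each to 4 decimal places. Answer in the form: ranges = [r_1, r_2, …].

ranges = [1.8428, 4.8382, 0.8500]

beam 1: φ=-45°, α=15°
  dir = (cos 15°, sin 15°) = (0.9659, 0.2588); from cell (1,1)
  next x-line at t=0.8075, next y-line at t=0.7341; Δt_x=1.0353, Δt_y=3.8637
    y: enter (1,2) at t=0.7341
    x: enter (2,2) at t=0.8075
    x: enter (3,2) at t=1.8428 ← occupied
  → r_1 = 1.8428
beam 2: φ=0°, α=60°
  dir = (cos 60°, sin 60°) = (0.5000, 0.8660); from cell (1,1)
  next x-line at t=1.5600, next y-line at t=0.2194; Δt_x=2.0000, Δt_y=1.1547
    y: enter (1,2) at t=0.2194
    y: enter (1,3) at t=1.3741
    x: enter (2,3) at t=1.5600
    y: enter (2,4) at t=2.5288
    x: enter (3,4) at t=3.5600
    y: enter (3,5) at t=3.6835
    y: enter (3,6) at t=4.8382 ← occupied
  → r_2 = 4.8382
beam 3: φ=45°, α=105°
  dir = (cos 105°, sin 105°) = (-0.2588, 0.9659); from cell (1,1)
  next x-line at t=0.8500, next y-line at t=0.1967; Δt_x=3.8637, Δt_y=1.0353
    y: enter (1,2) at t=0.1967
    x: enter (0,2) at t=0.8500 ← occupied
  → r_3 = 0.8500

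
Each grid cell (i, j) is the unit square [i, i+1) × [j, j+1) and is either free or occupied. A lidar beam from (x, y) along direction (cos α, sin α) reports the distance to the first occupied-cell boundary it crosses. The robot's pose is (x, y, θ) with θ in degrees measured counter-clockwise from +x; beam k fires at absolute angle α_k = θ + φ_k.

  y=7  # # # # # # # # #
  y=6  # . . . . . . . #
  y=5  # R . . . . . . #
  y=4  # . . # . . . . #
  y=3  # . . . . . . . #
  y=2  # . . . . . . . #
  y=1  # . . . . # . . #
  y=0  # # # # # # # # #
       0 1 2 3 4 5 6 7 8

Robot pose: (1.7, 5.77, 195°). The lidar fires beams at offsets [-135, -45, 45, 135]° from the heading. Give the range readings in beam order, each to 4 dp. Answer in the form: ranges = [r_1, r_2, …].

ranges = [1.4203, 0.8083, 1.4000, 1.5400]

beam 1: φ=-135°, α=60°
  d=(0.5000,0.8660)  start (1,5)  tX=0.6000 tY=0.2656  stride 1/|dx|=2.0000 1/|dy|=1.1547
    cross y-line → (1,6), t=0.2656
    cross x-line → (2,6), t=0.6000
    cross y-line → (2,7), t=1.4203 (wall)
  → r_1 = 1.4203
beam 2: φ=-45°, α=150°
  d=(-0.8660,0.5000)  start (1,5)  tX=0.8083 tY=0.4600  stride 1/|dx|=1.1547 1/|dy|=2.0000
    cross y-line → (1,6), t=0.4600
    cross x-line → (0,6), t=0.8083 (wall)
  → r_2 = 0.8083
beam 3: φ=45°, α=240°
  d=(-0.5000,-0.8660)  start (1,5)  tX=1.4000 tY=0.8891  stride 1/|dx|=2.0000 1/|dy|=1.1547
    cross y-line → (1,4), t=0.8891
    cross x-line → (0,4), t=1.4000 (wall)
  → r_3 = 1.4000
beam 4: φ=135°, α=330°
  d=(0.8660,-0.5000)  start (1,5)  tX=0.3464 tY=1.5400  stride 1/|dx|=1.1547 1/|dy|=2.0000
    cross x-line → (2,5), t=0.3464
    cross x-line → (3,5), t=1.5011
    cross y-line → (3,4), t=1.5400 (wall)
  → r_4 = 1.5400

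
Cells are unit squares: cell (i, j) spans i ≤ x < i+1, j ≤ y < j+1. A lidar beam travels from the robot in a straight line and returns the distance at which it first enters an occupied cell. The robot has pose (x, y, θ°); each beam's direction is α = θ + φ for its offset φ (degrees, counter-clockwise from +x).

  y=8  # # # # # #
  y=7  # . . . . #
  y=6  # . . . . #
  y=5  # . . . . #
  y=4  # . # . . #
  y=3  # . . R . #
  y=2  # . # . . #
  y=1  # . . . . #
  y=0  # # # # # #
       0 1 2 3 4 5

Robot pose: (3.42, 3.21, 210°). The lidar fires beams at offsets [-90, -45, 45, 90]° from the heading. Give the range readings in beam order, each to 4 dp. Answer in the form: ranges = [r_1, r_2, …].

beam 1: φ=-90°, α=120°
  direction (-0.5000, 0.8660); cell (3,3); t to first gridline: x 0.8400, y 0.9122 (then +2.0000 / +1.1547)
    (2,3) via x @ 0.8400
    (2,4) via y @ 0.9122  # hit
  → r_1 = 0.9122
beam 2: φ=-45°, α=165°
  direction (-0.9659, 0.2588); cell (3,3); t to first gridline: x 0.4348, y 3.0523 (then +1.0353 / +3.8637)
    (2,3) via x @ 0.4348
    (1,3) via x @ 1.4701
    (0,3) via x @ 2.5054  # hit
  → r_2 = 2.5054
beam 3: φ=45°, α=255°
  direction (-0.2588, -0.9659); cell (3,3); t to first gridline: x 1.6228, y 0.2174 (then +3.8637 / +1.0353)
    (3,2) via y @ 0.2174
    (3,1) via y @ 1.2527
    (2,1) via x @ 1.6228
    (2,0) via y @ 2.2880  # hit
  → r_3 = 2.2880
beam 4: φ=90°, α=300°
  direction (0.5000, -0.8660); cell (3,3); t to first gridline: x 1.1600, y 0.2425 (then +2.0000 / +1.1547)
    (3,2) via y @ 0.2425
    (4,2) via x @ 1.1600
    (4,1) via y @ 1.3972
    (4,0) via y @ 2.5519  # hit
  → r_4 = 2.5519

ranges = [0.9122, 2.5054, 2.2880, 2.5519]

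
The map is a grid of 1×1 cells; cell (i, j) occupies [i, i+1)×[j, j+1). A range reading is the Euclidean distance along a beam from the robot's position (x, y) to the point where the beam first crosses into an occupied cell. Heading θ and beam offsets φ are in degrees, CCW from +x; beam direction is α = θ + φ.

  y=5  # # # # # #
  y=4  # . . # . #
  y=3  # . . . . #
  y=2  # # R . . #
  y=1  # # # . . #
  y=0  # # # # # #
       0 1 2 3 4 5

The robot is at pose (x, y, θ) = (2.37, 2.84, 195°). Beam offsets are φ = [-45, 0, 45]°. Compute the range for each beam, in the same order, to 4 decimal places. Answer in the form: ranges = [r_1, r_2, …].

beam 1: φ=-45°, α=150°
  cosα=-0.8660 sinα=0.5000 | (2,2) | tMaxX 0.4272 tMaxY 0.3200 | tΔX 1.1547 tΔY 2.0000
    t=0.3200 [y] (2,3)
    t=0.4272 [x] (1,3)
    t=1.5819 [x] (0,3) — stop
  → r_1 = 1.5819
beam 2: φ=0°, α=195°
  cosα=-0.9659 sinα=-0.2588 | (2,2) | tMaxX 0.3831 tMaxY 3.2455 | tΔX 1.0353 tΔY 3.8637
    t=0.3831 [x] (1,2) — stop
  → r_2 = 0.3831
beam 3: φ=45°, α=240°
  cosα=-0.5000 sinα=-0.8660 | (2,2) | tMaxX 0.7400 tMaxY 0.9699 | tΔX 2.0000 tΔY 1.1547
    t=0.7400 [x] (1,2) — stop
  → r_3 = 0.7400

ranges = [1.5819, 0.3831, 0.7400]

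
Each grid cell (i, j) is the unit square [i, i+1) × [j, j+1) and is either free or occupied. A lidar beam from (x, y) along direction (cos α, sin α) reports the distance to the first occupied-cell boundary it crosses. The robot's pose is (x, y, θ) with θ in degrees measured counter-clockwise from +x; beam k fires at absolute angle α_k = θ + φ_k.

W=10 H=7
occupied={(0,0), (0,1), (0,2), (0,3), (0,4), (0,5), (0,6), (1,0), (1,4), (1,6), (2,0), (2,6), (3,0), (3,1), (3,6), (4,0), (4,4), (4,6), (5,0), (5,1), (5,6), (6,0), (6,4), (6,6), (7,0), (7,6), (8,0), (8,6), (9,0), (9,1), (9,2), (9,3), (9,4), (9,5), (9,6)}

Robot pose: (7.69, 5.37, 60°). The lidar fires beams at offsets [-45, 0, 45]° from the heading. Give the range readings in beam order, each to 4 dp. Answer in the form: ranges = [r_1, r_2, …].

beam 1: φ=-45°, α=15°
  cosα=0.9659 sinα=0.2588 | (7,5) | tMaxX 0.3209 tMaxY 2.4341 | tΔX 1.0353 tΔY 3.8637
    t=0.3209 [x] (8,5)
    t=1.3562 [x] (9,5) — stop
  → r_1 = 1.3562
beam 2: φ=0°, α=60°
  cosα=0.5000 sinα=0.8660 | (7,5) | tMaxX 0.6200 tMaxY 0.7275 | tΔX 2.0000 tΔY 1.1547
    t=0.6200 [x] (8,5)
    t=0.7275 [y] (8,6) — stop
  → r_2 = 0.7275
beam 3: φ=45°, α=105°
  cosα=-0.2588 sinα=0.9659 | (7,5) | tMaxX 2.6660 tMaxY 0.6522 | tΔX 3.8637 tΔY 1.0353
    t=0.6522 [y] (7,6) — stop
  → r_3 = 0.6522

ranges = [1.3562, 0.7275, 0.6522]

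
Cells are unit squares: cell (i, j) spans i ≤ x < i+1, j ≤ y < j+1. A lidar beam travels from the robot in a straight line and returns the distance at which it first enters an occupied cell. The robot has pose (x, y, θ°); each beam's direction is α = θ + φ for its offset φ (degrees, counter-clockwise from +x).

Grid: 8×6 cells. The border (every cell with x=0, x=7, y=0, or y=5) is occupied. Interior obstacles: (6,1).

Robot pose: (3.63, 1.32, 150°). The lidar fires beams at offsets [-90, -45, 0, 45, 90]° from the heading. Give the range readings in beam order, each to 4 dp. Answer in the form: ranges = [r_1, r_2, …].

beam 1: φ=-90°, α=60°
  d=(0.5000,0.8660)  start (3,1)  tX=0.7400 tY=0.7852  stride 1/|dx|=2.0000 1/|dy|=1.1547
    cross x-line → (4,1), t=0.7400
    cross y-line → (4,2), t=0.7852
    cross y-line → (4,3), t=1.9399
    cross x-line → (5,3), t=2.7400
    cross y-line → (5,4), t=3.0946
    cross y-line → (5,5), t=4.2493 (wall)
  → r_1 = 4.2493
beam 2: φ=-45°, α=105°
  d=(-0.2588,0.9659)  start (3,1)  tX=2.4341 tY=0.7040  stride 1/|dx|=3.8637 1/|dy|=1.0353
    cross y-line → (3,2), t=0.7040
    cross y-line → (3,3), t=1.7393
    cross x-line → (2,3), t=2.4341
    cross y-line → (2,4), t=2.7745
    cross y-line → (2,5), t=3.8098 (wall)
  → r_2 = 3.8098
beam 3: φ=0°, α=150°
  d=(-0.8660,0.5000)  start (3,1)  tX=0.7275 tY=1.3600  stride 1/|dx|=1.1547 1/|dy|=2.0000
    cross x-line → (2,1), t=0.7275
    cross y-line → (2,2), t=1.3600
    cross x-line → (1,2), t=1.8822
    cross x-line → (0,2), t=3.0369 (wall)
  → r_3 = 3.0369
beam 4: φ=45°, α=195°
  d=(-0.9659,-0.2588)  start (3,1)  tX=0.6522 tY=1.2364  stride 1/|dx|=1.0353 1/|dy|=3.8637
    cross x-line → (2,1), t=0.6522
    cross y-line → (2,0), t=1.2364 (wall)
  → r_4 = 1.2364
beam 5: φ=90°, α=240°
  d=(-0.5000,-0.8660)  start (3,1)  tX=1.2600 tY=0.3695  stride 1/|dx|=2.0000 1/|dy|=1.1547
    cross y-line → (3,0), t=0.3695 (wall)
  → r_5 = 0.3695

ranges = [4.2493, 3.8098, 3.0369, 1.2364, 0.3695]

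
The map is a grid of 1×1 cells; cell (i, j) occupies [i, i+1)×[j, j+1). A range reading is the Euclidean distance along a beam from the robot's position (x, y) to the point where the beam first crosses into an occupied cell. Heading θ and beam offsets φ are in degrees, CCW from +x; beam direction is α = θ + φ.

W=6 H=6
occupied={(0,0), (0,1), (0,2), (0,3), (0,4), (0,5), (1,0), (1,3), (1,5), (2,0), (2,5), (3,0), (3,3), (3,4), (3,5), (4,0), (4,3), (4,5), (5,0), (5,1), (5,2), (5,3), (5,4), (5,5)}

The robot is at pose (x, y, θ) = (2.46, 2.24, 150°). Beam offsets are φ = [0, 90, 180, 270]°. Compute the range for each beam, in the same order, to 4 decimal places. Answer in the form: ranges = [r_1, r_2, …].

beam 1: φ=0°, α=150°
  d=(-0.8660,0.5000)  start (2,2)  tX=0.5312 tY=1.5200  stride 1/|dx|=1.1547 1/|dy|=2.0000
    cross x-line → (1,2), t=0.5312
    cross y-line → (1,3), t=1.5200 (wall)
  → r_1 = 1.5200
beam 2: φ=90°, α=240°
  d=(-0.5000,-0.8660)  start (2,2)  tX=0.9200 tY=0.2771  stride 1/|dx|=2.0000 1/|dy|=1.1547
    cross y-line → (2,1), t=0.2771
    cross x-line → (1,1), t=0.9200
    cross y-line → (1,0), t=1.4318 (wall)
  → r_2 = 1.4318
beam 3: φ=180°, α=330°
  d=(0.8660,-0.5000)  start (2,2)  tX=0.6235 tY=0.4800  stride 1/|dx|=1.1547 1/|dy|=2.0000
    cross y-line → (2,1), t=0.4800
    cross x-line → (3,1), t=0.6235
    cross x-line → (4,1), t=1.7782
    cross y-line → (4,0), t=2.4800 (wall)
  → r_3 = 2.4800
beam 4: φ=270°, α=60°
  d=(0.5000,0.8660)  start (2,2)  tX=1.0800 tY=0.8776  stride 1/|dx|=2.0000 1/|dy|=1.1547
    cross y-line → (2,3), t=0.8776
    cross x-line → (3,3), t=1.0800 (wall)
  → r_4 = 1.0800

ranges = [1.5200, 1.4318, 2.4800, 1.0800]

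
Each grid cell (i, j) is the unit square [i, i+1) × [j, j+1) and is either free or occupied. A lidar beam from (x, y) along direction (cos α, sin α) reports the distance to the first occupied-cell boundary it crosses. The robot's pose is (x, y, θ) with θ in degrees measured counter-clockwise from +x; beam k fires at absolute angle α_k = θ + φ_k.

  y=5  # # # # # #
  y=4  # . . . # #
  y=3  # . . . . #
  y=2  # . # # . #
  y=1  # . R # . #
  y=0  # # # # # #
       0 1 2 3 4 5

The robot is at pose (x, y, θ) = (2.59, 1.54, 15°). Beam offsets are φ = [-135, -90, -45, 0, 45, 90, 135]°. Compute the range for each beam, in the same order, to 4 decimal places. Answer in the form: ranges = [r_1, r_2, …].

ranges = [0.6235, 0.5590, 0.4734, 0.4245, 0.5312, 0.4762, 1.8360]

beam 1: φ=-135°, α=240°
  cosα=-0.5000 sinα=-0.8660 | (2,1) | tMaxX 1.1800 tMaxY 0.6235 | tΔX 2.0000 tΔY 1.1547
    t=0.6235 [y] (2,0) — stop
  → r_1 = 0.6235
beam 2: φ=-90°, α=285°
  cosα=0.2588 sinα=-0.9659 | (2,1) | tMaxX 1.5841 tMaxY 0.5590 | tΔX 3.8637 tΔY 1.0353
    t=0.5590 [y] (2,0) — stop
  → r_2 = 0.5590
beam 3: φ=-45°, α=330°
  cosα=0.8660 sinα=-0.5000 | (2,1) | tMaxX 0.4734 tMaxY 1.0800 | tΔX 1.1547 tΔY 2.0000
    t=0.4734 [x] (3,1) — stop
  → r_3 = 0.4734
beam 4: φ=0°, α=15°
  cosα=0.9659 sinα=0.2588 | (2,1) | tMaxX 0.4245 tMaxY 1.7773 | tΔX 1.0353 tΔY 3.8637
    t=0.4245 [x] (3,1) — stop
  → r_4 = 0.4245
beam 5: φ=45°, α=60°
  cosα=0.5000 sinα=0.8660 | (2,1) | tMaxX 0.8200 tMaxY 0.5312 | tΔX 2.0000 tΔY 1.1547
    t=0.5312 [y] (2,2) — stop
  → r_5 = 0.5312
beam 6: φ=90°, α=105°
  cosα=-0.2588 sinα=0.9659 | (2,1) | tMaxX 2.2796 tMaxY 0.4762 | tΔX 3.8637 tΔY 1.0353
    t=0.4762 [y] (2,2) — stop
  → r_6 = 0.4762
beam 7: φ=135°, α=150°
  cosα=-0.8660 sinα=0.5000 | (2,1) | tMaxX 0.6813 tMaxY 0.9200 | tΔX 1.1547 tΔY 2.0000
    t=0.6813 [x] (1,1)
    t=0.9200 [y] (1,2)
    t=1.8360 [x] (0,2) — stop
  → r_7 = 1.8360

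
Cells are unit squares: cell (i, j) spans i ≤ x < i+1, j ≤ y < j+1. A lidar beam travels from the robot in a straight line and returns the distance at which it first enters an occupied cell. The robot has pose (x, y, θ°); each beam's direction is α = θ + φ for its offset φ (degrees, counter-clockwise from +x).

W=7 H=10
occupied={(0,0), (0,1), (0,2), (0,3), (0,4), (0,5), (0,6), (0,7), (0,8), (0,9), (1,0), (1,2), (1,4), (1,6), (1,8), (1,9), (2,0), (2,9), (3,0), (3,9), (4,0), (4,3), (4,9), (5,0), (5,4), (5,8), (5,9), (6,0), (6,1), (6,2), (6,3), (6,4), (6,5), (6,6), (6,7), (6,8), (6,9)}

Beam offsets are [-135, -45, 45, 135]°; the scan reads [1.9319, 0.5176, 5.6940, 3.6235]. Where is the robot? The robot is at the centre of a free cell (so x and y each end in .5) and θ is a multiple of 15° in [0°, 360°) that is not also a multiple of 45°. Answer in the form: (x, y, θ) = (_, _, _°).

(x, y, θ) = (2.5, 6.5, 240°)

Enumerate (i+0.5, j+0.5, θ) over the 33 free cells and 16 admissible headings. For each, cast all 4 beams and compare to the given ranges.
  (3.5, 2.5, 345°): beam 1 = 2.8868 ≠ 1.9319 ✗
  (2.5, 6.5, 165°): beam 1 = 3.0000 ≠ 1.9319 ✗
  (3.5, 6.5, 195°): beam 1 = 2.8868 ≠ 1.9319 ✗
  (3.5, 2.5, 120°): beam 1 = 2.5882 ≠ 1.9319 ✗
  (3.5, 5.5, 345°): beam 1 = 1.7321 ≠ 1.9319 ✗
  …
  (2.5, 6.5, 240°): r_1=1.9319, r_2=0.5176, r_3=5.6940, r_4=3.6235 — all match ✓
No second candidate reproduces the full scan.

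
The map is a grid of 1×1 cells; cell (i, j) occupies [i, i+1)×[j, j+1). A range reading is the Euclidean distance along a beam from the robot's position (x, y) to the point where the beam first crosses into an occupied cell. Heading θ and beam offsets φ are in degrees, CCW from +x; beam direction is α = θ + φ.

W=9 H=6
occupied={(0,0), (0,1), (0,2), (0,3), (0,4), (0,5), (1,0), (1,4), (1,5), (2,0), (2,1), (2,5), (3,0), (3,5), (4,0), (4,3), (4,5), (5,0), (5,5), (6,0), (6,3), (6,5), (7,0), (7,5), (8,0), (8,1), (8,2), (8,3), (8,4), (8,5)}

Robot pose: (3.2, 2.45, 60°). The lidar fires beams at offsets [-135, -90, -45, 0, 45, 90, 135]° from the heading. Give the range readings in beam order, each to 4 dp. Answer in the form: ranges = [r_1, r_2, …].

ranges = [1.5012, 2.9000, 2.8988, 1.6000, 2.6400, 2.5403, 2.2776]

beam 1: φ=-135°, α=285°
  dir = (cos 285°, sin 285°) = (0.2588, -0.9659); from cell (3,2)
  next x-line at t=3.0910, next y-line at t=0.4659; Δt_x=3.8637, Δt_y=1.0353
    y: enter (3,1) at t=0.4659
    y: enter (3,0) at t=1.5012 ← occupied
  → r_1 = 1.5012
beam 2: φ=-90°, α=330°
  dir = (cos 330°, sin 330°) = (0.8660, -0.5000); from cell (3,2)
  next x-line at t=0.9238, next y-line at t=0.9000; Δt_x=1.1547, Δt_y=2.0000
    y: enter (3,1) at t=0.9000
    x: enter (4,1) at t=0.9238
    x: enter (5,1) at t=2.0785
    y: enter (5,0) at t=2.9000 ← occupied
  → r_2 = 2.9000
beam 3: φ=-45°, α=15°
  dir = (cos 15°, sin 15°) = (0.9659, 0.2588); from cell (3,2)
  next x-line at t=0.8282, next y-line at t=2.1250; Δt_x=1.0353, Δt_y=3.8637
    x: enter (4,2) at t=0.8282
    x: enter (5,2) at t=1.8635
    y: enter (5,3) at t=2.1250
    x: enter (6,3) at t=2.8988 ← occupied
  → r_3 = 2.8988
beam 4: φ=0°, α=60°
  dir = (cos 60°, sin 60°) = (0.5000, 0.8660); from cell (3,2)
  next x-line at t=1.6000, next y-line at t=0.6351; Δt_x=2.0000, Δt_y=1.1547
    y: enter (3,3) at t=0.6351
    x: enter (4,3) at t=1.6000 ← occupied
  → r_4 = 1.6000
beam 5: φ=45°, α=105°
  dir = (cos 105°, sin 105°) = (-0.2588, 0.9659); from cell (3,2)
  next x-line at t=0.7727, next y-line at t=0.5694; Δt_x=3.8637, Δt_y=1.0353
    y: enter (3,3) at t=0.5694
    x: enter (2,3) at t=0.7727
    y: enter (2,4) at t=1.6047
    y: enter (2,5) at t=2.6400 ← occupied
  → r_5 = 2.6400
beam 6: φ=90°, α=150°
  dir = (cos 150°, sin 150°) = (-0.8660, 0.5000); from cell (3,2)
  next x-line at t=0.2309, next y-line at t=1.1000; Δt_x=1.1547, Δt_y=2.0000
    x: enter (2,2) at t=0.2309
    y: enter (2,3) at t=1.1000
    x: enter (1,3) at t=1.3856
    x: enter (0,3) at t=2.5403 ← occupied
  → r_6 = 2.5403
beam 7: φ=135°, α=195°
  dir = (cos 195°, sin 195°) = (-0.9659, -0.2588); from cell (3,2)
  next x-line at t=0.2071, next y-line at t=1.7387; Δt_x=1.0353, Δt_y=3.8637
    x: enter (2,2) at t=0.2071
    x: enter (1,2) at t=1.2423
    y: enter (1,1) at t=1.7387
    x: enter (0,1) at t=2.2776 ← occupied
  → r_7 = 2.2776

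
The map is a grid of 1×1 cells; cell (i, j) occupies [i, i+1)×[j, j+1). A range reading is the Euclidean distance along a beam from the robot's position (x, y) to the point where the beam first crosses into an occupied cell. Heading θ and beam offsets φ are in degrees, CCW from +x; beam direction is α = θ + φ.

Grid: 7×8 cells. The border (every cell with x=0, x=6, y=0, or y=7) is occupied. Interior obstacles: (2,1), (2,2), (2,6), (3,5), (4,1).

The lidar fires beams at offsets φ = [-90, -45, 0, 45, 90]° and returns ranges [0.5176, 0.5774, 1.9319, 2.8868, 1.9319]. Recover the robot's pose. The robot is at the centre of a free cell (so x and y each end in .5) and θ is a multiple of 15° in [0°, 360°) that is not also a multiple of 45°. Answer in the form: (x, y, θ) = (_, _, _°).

(x, y, θ) = (5.5, 4.5, 75°)

The pose lattice has 25·16 = 400 candidates. Test each by forward raycasting.
  (4.5, 4.5, 285°): beam 1 = 3.6235 ≠ 0.5176 ✗
  (5.5, 6.5, 195°): beam 2 = 1.0000 ≠ 0.5774 ✗
  (4.5, 2.5, 300°): beam 1 = 1.7321 ≠ 0.5176 ✗
  (2.5, 5.5, 60°): beam 1 = 0.5774 ≠ 0.5176 ✗
  (4.5, 5.5, 15°): beam 1 = 4.6587 ≠ 0.5176 ✗
  …
  (5.5, 4.5, 75°): r_1=0.5176, r_2=0.5774, r_3=1.9319, r_4=2.8868, r_5=1.9319 — all match ✓
No second candidate reproduces the full scan.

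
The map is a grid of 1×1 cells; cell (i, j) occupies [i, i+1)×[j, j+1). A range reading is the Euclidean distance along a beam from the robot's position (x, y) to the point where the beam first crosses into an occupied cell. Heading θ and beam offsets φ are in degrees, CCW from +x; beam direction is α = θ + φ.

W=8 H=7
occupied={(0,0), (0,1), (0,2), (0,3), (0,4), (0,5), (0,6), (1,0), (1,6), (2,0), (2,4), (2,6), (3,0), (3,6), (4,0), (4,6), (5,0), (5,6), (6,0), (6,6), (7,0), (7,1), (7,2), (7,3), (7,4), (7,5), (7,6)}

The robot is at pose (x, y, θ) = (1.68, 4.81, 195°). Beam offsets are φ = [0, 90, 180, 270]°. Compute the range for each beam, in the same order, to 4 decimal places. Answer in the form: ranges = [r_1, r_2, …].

ranges = [0.7040, 3.9444, 0.3313, 1.2320]

beam 1: φ=0°, α=195°
  d=(-0.9659,-0.2588)  start (1,4)  tX=0.7040 tY=3.1296  stride 1/|dx|=1.0353 1/|dy|=3.8637
    cross x-line → (0,4), t=0.7040 (wall)
  → r_1 = 0.7040
beam 2: φ=90°, α=285°
  d=(0.2588,-0.9659)  start (1,4)  tX=1.2364 tY=0.8386  stride 1/|dx|=3.8637 1/|dy|=1.0353
    cross y-line → (1,3), t=0.8386
    cross x-line → (2,3), t=1.2364
    cross y-line → (2,2), t=1.8738
    cross y-line → (2,1), t=2.9091
    cross y-line → (2,0), t=3.9444 (wall)
  → r_2 = 3.9444
beam 3: φ=180°, α=15°
  d=(0.9659,0.2588)  start (1,4)  tX=0.3313 tY=0.7341  stride 1/|dx|=1.0353 1/|dy|=3.8637
    cross x-line → (2,4), t=0.3313 (wall)
  → r_3 = 0.3313
beam 4: φ=270°, α=105°
  d=(-0.2588,0.9659)  start (1,4)  tX=2.6273 tY=0.1967  stride 1/|dx|=3.8637 1/|dy|=1.0353
    cross y-line → (1,5), t=0.1967
    cross y-line → (1,6), t=1.2320 (wall)
  → r_4 = 1.2320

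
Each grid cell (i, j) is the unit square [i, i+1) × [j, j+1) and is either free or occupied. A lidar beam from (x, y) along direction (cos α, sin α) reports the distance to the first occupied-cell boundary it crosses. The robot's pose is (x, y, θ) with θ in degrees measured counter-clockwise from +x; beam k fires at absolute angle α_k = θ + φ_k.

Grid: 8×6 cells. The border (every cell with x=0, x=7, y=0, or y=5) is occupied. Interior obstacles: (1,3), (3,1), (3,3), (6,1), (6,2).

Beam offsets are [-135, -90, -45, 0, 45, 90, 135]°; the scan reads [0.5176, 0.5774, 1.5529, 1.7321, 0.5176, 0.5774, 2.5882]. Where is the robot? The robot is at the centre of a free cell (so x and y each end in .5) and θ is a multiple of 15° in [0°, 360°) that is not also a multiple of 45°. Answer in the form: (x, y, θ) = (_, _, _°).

(x, y, θ) = (2.5, 3.5, 120°)

The pose lattice has 19·16 = 304 candidates. Test each by forward raycasting.
  (5.5, 2.5, 120°): beam 3 = 2.5882 ≠ 1.5529 ✗
  (2.5, 2.5, 105°): beam 1 = 1.0000 ≠ 0.5176 ✗
  (6.5, 4.5, 30°): beam 1 = 1.5529 ≠ 0.5176 ✗
  (4.5, 3.5, 105°): beam 1 = 1.7321 ≠ 0.5176 ✗
  (6.5, 4.5, 60°): beam 1 = 1.5529 ≠ 0.5176 ✗
  …
  (2.5, 3.5, 120°): r_1=0.5176, r_2=0.5774, r_3=1.5529, r_4=1.7321, r_5=0.5176, r_6=0.5774, r_7=2.5882 — all match ✓
Only this pose fits every beam.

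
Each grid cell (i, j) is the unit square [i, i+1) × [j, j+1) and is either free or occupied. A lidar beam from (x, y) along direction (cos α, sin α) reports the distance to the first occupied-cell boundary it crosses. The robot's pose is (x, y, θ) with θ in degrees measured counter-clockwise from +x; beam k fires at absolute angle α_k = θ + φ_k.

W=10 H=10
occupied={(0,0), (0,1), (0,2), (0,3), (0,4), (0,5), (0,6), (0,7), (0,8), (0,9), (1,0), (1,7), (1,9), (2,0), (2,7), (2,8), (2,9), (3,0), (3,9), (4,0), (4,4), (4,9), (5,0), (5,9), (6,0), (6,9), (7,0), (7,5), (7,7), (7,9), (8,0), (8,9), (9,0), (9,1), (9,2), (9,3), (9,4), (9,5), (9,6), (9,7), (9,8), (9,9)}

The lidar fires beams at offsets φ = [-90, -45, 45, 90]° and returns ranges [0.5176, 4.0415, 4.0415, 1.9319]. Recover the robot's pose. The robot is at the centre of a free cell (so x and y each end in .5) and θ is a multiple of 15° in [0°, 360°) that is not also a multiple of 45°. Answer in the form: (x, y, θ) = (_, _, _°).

The pose lattice has 58·16 = 928 candidates. Test each by forward raycasting.
  (3.5, 6.5, 330°): beam 1 = 5.0000 ≠ 0.5176 ✗
  (1.5, 4.5, 30°): beam 1 = 4.0415 ≠ 0.5176 ✗
  (7.5, 2.5, 30°): beam 1 = 1.7321 ≠ 0.5176 ✗
  (5.5, 5.5, 345°): beam 1 = 4.6587 ≠ 0.5176 ✗
  (8.5, 3.5, 60°): beam 1 = 0.5774 ≠ 0.5176 ✗
  …
  (5.5, 4.5, 285°): r_1=0.5176, r_2=4.0415, r_3=4.0415, r_4=1.9319 — all match ✓
Only this pose fits every beam.

(x, y, θ) = (5.5, 4.5, 285°)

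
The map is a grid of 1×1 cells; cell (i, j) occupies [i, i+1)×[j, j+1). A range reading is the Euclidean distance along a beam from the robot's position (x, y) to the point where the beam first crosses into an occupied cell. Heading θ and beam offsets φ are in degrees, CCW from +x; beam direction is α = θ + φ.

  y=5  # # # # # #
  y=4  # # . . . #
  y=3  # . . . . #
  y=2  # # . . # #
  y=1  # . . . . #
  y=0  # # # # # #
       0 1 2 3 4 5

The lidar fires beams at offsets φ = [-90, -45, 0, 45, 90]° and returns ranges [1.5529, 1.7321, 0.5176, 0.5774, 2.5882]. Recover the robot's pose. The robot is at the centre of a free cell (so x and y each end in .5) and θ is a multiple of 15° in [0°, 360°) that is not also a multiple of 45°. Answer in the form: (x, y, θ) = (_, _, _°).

The pose lattice has 13·16 = 208 candidates. Test each by forward raycasting.
  (3.5, 2.5, 120°): beam 1 = 0.5774 ≠ 1.5529 ✗
  (4.5, 3.5, 15°): beam 1 = 0.5176 ≠ 1.5529 ✗
  (1.5, 3.5, 195°): beam 1 = 0.5176 ≠ 1.5529 ✗
  (3.5, 1.5, 75°): beam 2 = 1.0000 ≠ 1.7321 ✗
  …
  (3.5, 2.5, 345°): r_1=1.5529, r_2=1.7321, r_3=0.5176, r_4=0.5774, r_5=2.5882 — all match ✓
No second candidate reproduces the full scan.

(x, y, θ) = (3.5, 2.5, 345°)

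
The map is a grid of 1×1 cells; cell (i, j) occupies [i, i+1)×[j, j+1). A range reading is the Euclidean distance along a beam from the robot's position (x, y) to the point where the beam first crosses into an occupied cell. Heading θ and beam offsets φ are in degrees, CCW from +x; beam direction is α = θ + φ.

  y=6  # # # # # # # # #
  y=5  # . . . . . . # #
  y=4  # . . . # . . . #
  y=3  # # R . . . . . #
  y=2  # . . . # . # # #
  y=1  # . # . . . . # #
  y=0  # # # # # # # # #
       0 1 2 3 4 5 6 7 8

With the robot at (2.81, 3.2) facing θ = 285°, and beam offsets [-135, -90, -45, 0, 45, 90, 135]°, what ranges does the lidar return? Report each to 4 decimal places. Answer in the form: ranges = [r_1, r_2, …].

beam 1: φ=-135°, α=150°
  dir = (cos 150°, sin 150°) = (-0.8660, 0.5000); from cell (2,3)
  next x-line at t=0.9353, next y-line at t=1.6000; Δt_x=1.1547, Δt_y=2.0000
    x: enter (1,3) at t=0.9353 ← occupied
  → r_1 = 0.9353
beam 2: φ=-90°, α=195°
  dir = (cos 195°, sin 195°) = (-0.9659, -0.2588); from cell (2,3)
  next x-line at t=0.8386, next y-line at t=0.7727; Δt_x=1.0353, Δt_y=3.8637
    y: enter (2,2) at t=0.7727
    x: enter (1,2) at t=0.8386
    x: enter (0,2) at t=1.8738 ← occupied
  → r_2 = 1.8738
beam 3: φ=-45°, α=240°
  dir = (cos 240°, sin 240°) = (-0.5000, -0.8660); from cell (2,3)
  next x-line at t=1.6200, next y-line at t=0.2309; Δt_x=2.0000, Δt_y=1.1547
    y: enter (2,2) at t=0.2309
    y: enter (2,1) at t=1.3856 ← occupied
  → r_3 = 1.3856
beam 4: φ=0°, α=285°
  dir = (cos 285°, sin 285°) = (0.2588, -0.9659); from cell (2,3)
  next x-line at t=0.7341, next y-line at t=0.2071; Δt_x=3.8637, Δt_y=1.0353
    y: enter (2,2) at t=0.2071
    x: enter (3,2) at t=0.7341
    y: enter (3,1) at t=1.2423
    y: enter (3,0) at t=2.2776 ← occupied
  → r_4 = 2.2776
beam 5: φ=45°, α=330°
  dir = (cos 330°, sin 330°) = (0.8660, -0.5000); from cell (2,3)
  next x-line at t=0.2194, next y-line at t=0.4000; Δt_x=1.1547, Δt_y=2.0000
    x: enter (3,3) at t=0.2194
    y: enter (3,2) at t=0.4000
    x: enter (4,2) at t=1.3741 ← occupied
  → r_5 = 1.3741
beam 6: φ=90°, α=15°
  dir = (cos 15°, sin 15°) = (0.9659, 0.2588); from cell (2,3)
  next x-line at t=0.1967, next y-line at t=3.0910; Δt_x=1.0353, Δt_y=3.8637
    x: enter (3,3) at t=0.1967
    x: enter (4,3) at t=1.2320
    x: enter (5,3) at t=2.2673
    y: enter (5,4) at t=3.0910
    x: enter (6,4) at t=3.3025
    x: enter (7,4) at t=4.3378
    x: enter (8,4) at t=5.3731 ← occupied
  → r_6 = 5.3731
beam 7: φ=135°, α=60°
  dir = (cos 60°, sin 60°) = (0.5000, 0.8660); from cell (2,3)
  next x-line at t=0.3800, next y-line at t=0.9238; Δt_x=2.0000, Δt_y=1.1547
    x: enter (3,3) at t=0.3800
    y: enter (3,4) at t=0.9238
    y: enter (3,5) at t=2.0785
    x: enter (4,5) at t=2.3800
    y: enter (4,6) at t=3.2332 ← occupied
  → r_7 = 3.2332

ranges = [0.9353, 1.8738, 1.3856, 2.2776, 1.3741, 5.3731, 3.2332]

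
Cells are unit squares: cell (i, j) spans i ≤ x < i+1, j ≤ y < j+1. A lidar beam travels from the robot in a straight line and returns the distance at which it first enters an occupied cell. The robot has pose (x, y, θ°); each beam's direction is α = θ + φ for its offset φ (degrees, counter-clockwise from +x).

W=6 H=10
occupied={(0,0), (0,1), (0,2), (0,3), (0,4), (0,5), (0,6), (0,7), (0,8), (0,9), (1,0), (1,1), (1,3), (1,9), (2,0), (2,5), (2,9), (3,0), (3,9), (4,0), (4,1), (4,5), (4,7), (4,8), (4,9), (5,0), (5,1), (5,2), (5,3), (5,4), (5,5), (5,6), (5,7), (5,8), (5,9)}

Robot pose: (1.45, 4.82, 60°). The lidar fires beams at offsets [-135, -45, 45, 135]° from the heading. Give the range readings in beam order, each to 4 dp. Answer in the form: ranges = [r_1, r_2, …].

ranges = [0.8489, 0.6955, 1.7387, 0.4659]

beam 1: φ=-135°, α=285°
  cosα=0.2588 sinα=-0.9659 | (1,4) | tMaxX 2.1250 tMaxY 0.8489 | tΔX 3.8637 tΔY 1.0353
    t=0.8489 [y] (1,3) — stop
  → r_1 = 0.8489
beam 2: φ=-45°, α=15°
  cosα=0.9659 sinα=0.2588 | (1,4) | tMaxX 0.5694 tMaxY 0.6955 | tΔX 1.0353 tΔY 3.8637
    t=0.5694 [x] (2,4)
    t=0.6955 [y] (2,5) — stop
  → r_2 = 0.6955
beam 3: φ=45°, α=105°
  cosα=-0.2588 sinα=0.9659 | (1,4) | tMaxX 1.7387 tMaxY 0.1863 | tΔX 3.8637 tΔY 1.0353
    t=0.1863 [y] (1,5)
    t=1.2216 [y] (1,6)
    t=1.7387 [x] (0,6) — stop
  → r_3 = 1.7387
beam 4: φ=135°, α=195°
  cosα=-0.9659 sinα=-0.2588 | (1,4) | tMaxX 0.4659 tMaxY 3.1682 | tΔX 1.0353 tΔY 3.8637
    t=0.4659 [x] (0,4) — stop
  → r_4 = 0.4659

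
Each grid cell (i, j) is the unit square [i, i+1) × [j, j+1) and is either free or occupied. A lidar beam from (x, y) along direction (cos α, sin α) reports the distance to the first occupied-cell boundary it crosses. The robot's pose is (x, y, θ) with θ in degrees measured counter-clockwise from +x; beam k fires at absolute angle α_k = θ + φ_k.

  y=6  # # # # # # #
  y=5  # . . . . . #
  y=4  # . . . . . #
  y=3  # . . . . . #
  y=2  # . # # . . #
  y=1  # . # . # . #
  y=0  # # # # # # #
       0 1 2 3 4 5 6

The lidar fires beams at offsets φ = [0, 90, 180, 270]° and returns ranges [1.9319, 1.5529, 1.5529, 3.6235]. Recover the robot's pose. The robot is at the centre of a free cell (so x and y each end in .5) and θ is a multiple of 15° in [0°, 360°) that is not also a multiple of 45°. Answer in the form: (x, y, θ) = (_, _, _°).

(x, y, θ) = (4.5, 4.5, 255°)

Candidates: 21 free-cell centres × 16 headings = 336 poses. Raycast each; keep the one whose scan matches to 4 dp.
  (3.5, 5.5, 300°): beam 1 = 5.0000 ≠ 1.9319 ✗
  (1.5, 5.5, 240°): beam 1 = 1.0000 ≠ 1.9319 ✗
  (2.5, 5.5, 300°): beam 1 = 2.8868 ≠ 1.9319 ✗
  (3.5, 1.5, 210°): beam 1 = 0.5774 ≠ 1.9319 ✗
  (4.5, 4.5, 120°): beam 1 = 1.7321 ≠ 1.9319 ✗
  …
  (4.5, 4.5, 255°): r_1=1.9319, r_2=1.5529, r_3=1.5529, r_4=3.6235 — all match ✓
Only this pose fits every beam.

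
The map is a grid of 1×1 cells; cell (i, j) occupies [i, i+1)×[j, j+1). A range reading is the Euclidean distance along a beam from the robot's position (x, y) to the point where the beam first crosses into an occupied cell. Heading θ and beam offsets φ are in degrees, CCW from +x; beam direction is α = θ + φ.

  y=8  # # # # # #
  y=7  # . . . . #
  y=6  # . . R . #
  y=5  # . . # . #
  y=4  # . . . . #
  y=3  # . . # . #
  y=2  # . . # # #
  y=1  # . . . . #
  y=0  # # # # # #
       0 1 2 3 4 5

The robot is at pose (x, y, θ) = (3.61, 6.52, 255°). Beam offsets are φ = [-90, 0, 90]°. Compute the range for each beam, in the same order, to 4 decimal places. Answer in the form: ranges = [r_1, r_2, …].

ranges = [2.7021, 0.5383, 1.4390]

beam 1: φ=-90°, α=165°
  cosα=-0.9659 sinα=0.2588 | (3,6) | tMaxX 0.6315 tMaxY 1.8546 | tΔX 1.0353 tΔY 3.8637
    t=0.6315 [x] (2,6)
    t=1.6668 [x] (1,6)
    t=1.8546 [y] (1,7)
    t=2.7021 [x] (0,7) — stop
  → r_1 = 2.7021
beam 2: φ=0°, α=255°
  cosα=-0.2588 sinα=-0.9659 | (3,6) | tMaxX 2.3569 tMaxY 0.5383 | tΔX 3.8637 tΔY 1.0353
    t=0.5383 [y] (3,5) — stop
  → r_2 = 0.5383
beam 3: φ=90°, α=345°
  cosα=0.9659 sinα=-0.2588 | (3,6) | tMaxX 0.4038 tMaxY 2.0091 | tΔX 1.0353 tΔY 3.8637
    t=0.4038 [x] (4,6)
    t=1.4390 [x] (5,6) — stop
  → r_3 = 1.4390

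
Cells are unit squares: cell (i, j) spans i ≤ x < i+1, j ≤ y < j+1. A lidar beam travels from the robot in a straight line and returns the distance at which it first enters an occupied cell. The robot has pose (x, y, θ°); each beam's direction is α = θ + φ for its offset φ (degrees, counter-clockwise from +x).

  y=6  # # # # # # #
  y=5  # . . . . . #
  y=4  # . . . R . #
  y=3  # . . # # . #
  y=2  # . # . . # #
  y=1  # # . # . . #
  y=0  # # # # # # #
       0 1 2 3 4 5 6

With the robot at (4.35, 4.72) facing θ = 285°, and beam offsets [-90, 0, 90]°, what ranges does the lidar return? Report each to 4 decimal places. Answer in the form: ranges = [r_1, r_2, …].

ranges = [3.4682, 0.7454, 1.7082]

beam 1: φ=-90°, α=195°
  direction (-0.9659, -0.2588); cell (4,4); t to first gridline: x 0.3623, y 2.7819 (then +1.0353 / +3.8637)
    (3,4) via x @ 0.3623
    (2,4) via x @ 1.3976
    (1,4) via x @ 2.4329
    (1,3) via y @ 2.7819
    (0,3) via x @ 3.4682  # hit
  → r_1 = 3.4682
beam 2: φ=0°, α=285°
  direction (0.2588, -0.9659); cell (4,4); t to first gridline: x 2.5114, y 0.7454 (then +3.8637 / +1.0353)
    (4,3) via y @ 0.7454  # hit
  → r_2 = 0.7454
beam 3: φ=90°, α=15°
  direction (0.9659, 0.2588); cell (4,4); t to first gridline: x 0.6729, y 1.0818 (then +1.0353 / +3.8637)
    (5,4) via x @ 0.6729
    (5,5) via y @ 1.0818
    (6,5) via x @ 1.7082  # hit
  → r_3 = 1.7082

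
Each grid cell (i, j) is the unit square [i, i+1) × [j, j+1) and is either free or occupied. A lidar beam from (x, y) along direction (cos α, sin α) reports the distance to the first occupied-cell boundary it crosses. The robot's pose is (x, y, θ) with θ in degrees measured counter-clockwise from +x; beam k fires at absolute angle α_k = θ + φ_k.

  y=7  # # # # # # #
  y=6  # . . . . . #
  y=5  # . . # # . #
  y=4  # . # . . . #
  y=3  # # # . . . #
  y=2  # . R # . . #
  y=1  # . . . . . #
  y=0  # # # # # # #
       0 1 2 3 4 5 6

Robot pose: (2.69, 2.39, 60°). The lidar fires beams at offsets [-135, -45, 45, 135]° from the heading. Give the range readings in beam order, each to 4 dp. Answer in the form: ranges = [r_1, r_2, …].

beam 1: φ=-135°, α=285°
  direction (0.2588, -0.9659); cell (2,2); t to first gridline: x 1.1977, y 0.4038 (then +3.8637 / +1.0353)
    (2,1) via y @ 0.4038
    (3,1) via x @ 1.1977
    (3,0) via y @ 1.4390  # hit
  → r_1 = 1.4390
beam 2: φ=-45°, α=15°
  direction (0.9659, 0.2588); cell (2,2); t to first gridline: x 0.3209, y 2.3569 (then +1.0353 / +3.8637)
    (3,2) via x @ 0.3209  # hit
  → r_2 = 0.3209
beam 3: φ=45°, α=105°
  direction (-0.2588, 0.9659); cell (2,2); t to first gridline: x 2.6660, y 0.6315 (then +3.8637 / +1.0353)
    (2,3) via y @ 0.6315  # hit
  → r_3 = 0.6315
beam 4: φ=135°, α=195°
  direction (-0.9659, -0.2588); cell (2,2); t to first gridline: x 0.7143, y 1.5068 (then +1.0353 / +3.8637)
    (1,2) via x @ 0.7143
    (1,1) via y @ 1.5068
    (0,1) via x @ 1.7496  # hit
  → r_4 = 1.7496

ranges = [1.4390, 0.3209, 0.6315, 1.7496]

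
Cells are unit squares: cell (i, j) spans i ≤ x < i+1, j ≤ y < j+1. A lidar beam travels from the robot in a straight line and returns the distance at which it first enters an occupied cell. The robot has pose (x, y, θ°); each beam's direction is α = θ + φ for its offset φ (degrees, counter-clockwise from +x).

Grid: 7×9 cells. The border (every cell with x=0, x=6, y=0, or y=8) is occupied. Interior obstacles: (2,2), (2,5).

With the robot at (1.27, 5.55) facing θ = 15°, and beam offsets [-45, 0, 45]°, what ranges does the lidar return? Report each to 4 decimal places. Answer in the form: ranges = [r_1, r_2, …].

beam 1: φ=-45°, α=330°
  cosα=0.8660 sinα=-0.5000 | (1,5) | tMaxX 0.8429 tMaxY 1.1000 | tΔX 1.1547 tΔY 2.0000
    t=0.8429 [x] (2,5) — stop
  → r_1 = 0.8429
beam 2: φ=0°, α=15°
  cosα=0.9659 sinα=0.2588 | (1,5) | tMaxX 0.7558 tMaxY 1.7387 | tΔX 1.0353 tΔY 3.8637
    t=0.7558 [x] (2,5) — stop
  → r_2 = 0.7558
beam 3: φ=45°, α=60°
  cosα=0.5000 sinα=0.8660 | (1,5) | tMaxX 1.4600 tMaxY 0.5196 | tΔX 2.0000 tΔY 1.1547
    t=0.5196 [y] (1,6)
    t=1.4600 [x] (2,6)
    t=1.6743 [y] (2,7)
    t=2.8290 [y] (2,8) — stop
  → r_3 = 2.8290

ranges = [0.8429, 0.7558, 2.8290]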